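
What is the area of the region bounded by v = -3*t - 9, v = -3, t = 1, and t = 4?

On [1, 4], (-3*t - 9) - (-3) = -3*t - 6 is ≤ 0 throughout, so the area is a single integral of |-3*t - 6|.
∫[1,4] (-3*t - 6) dt = -81/2; the area of that piece is 81/2.

81/2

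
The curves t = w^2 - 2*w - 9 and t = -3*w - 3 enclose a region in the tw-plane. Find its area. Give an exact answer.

125/6

Both boundary curves give t as a function of w, so integrate with respect to w. Setting them equal: w^2 + w - 6 = 0, i.e. (w - 2)*(w + 3) = 0, so they meet at w = -3, 2.
For w in [-3, 2], t = w^2 - 2*w - 9 is on the left; area = ∫[-3,2] (-(w^2 + w - 6)) dw = 125/6.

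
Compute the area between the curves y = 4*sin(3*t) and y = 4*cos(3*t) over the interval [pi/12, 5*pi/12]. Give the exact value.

8*sqrt(2)/3

On [pi/12, 5*pi/12], (4*sin(3*t)) - (4*cos(3*t)) = 4*sin(3*t) - 4*cos(3*t) is ≥ 0 throughout, so the area is a single integral of |4*sin(3*t) - 4*cos(3*t)|.
∫[pi/12,5*pi/12] (4*sin(3*t) - 4*cos(3*t)) dt = 8*sqrt(2)/3.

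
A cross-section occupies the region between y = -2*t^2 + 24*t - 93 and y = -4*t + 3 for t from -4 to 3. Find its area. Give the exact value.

2492/3

On [-4, 3], (-2*t^2 + 24*t - 93) - (-4*t + 3) = -2*t^2 + 28*t - 96 is ≤ 0 throughout, so the area is a single integral of |-2*t^2 + 28*t - 96|.
∫[-4,3] (-2*t^2 + 28*t - 96) dt = -2492/3; the area of that piece is 2492/3.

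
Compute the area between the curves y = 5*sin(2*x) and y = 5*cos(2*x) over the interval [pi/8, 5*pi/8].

5*sqrt(2)

On [pi/8, 5*pi/8], (5*sin(2*x)) - (5*cos(2*x)) = 5*sin(2*x) - 5*cos(2*x) is ≥ 0 throughout, so the area is a single integral of |5*sin(2*x) - 5*cos(2*x)|.
∫[pi/8,5*pi/8] (5*sin(2*x) - 5*cos(2*x)) dx = 5*sqrt(2).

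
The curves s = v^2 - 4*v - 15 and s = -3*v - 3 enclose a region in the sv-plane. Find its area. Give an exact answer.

343/6

Both boundary curves give s as a function of v, so integrate with respect to v. Setting them equal: v^2 - v - 12 = 0, i.e. (v - 4)*(v + 3) = 0, so they meet at v = -3, 4.
For v in [-3, 4], s = v^2 - 4*v - 15 is on the left; area = ∫[-3,4] (-(v^2 - v - 12)) dv = 343/6.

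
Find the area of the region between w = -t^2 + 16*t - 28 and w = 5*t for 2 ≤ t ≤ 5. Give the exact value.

The difference (-t^2 + 16*t - 28) - (5*t) = -t^2 + 11*t - 28 changes sign at t = 4 inside [2, 5], so split the integral there.
∫[2,4] (-t^2 + 11*t - 28) dt = -26/3; the area of that piece is 26/3.
∫[4,5] (-t^2 + 11*t - 28) dt = 7/6.
Total area = 26/3 + 7/6 = 59/6.

59/6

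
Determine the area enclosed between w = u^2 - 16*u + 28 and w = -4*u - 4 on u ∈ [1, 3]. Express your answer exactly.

On [1, 3], (u^2 - 16*u + 28) - (-4*u - 4) = u^2 - 12*u + 32 is ≥ 0 throughout, so the area is a single integral of |u^2 - 12*u + 32|.
∫[1,3] (u^2 - 12*u + 32) du = 74/3.

74/3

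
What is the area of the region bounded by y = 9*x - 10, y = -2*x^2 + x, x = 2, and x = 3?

68/3

On [2, 3], (9*x - 10) - (-2*x^2 + x) = 2*x^2 + 8*x - 10 is ≥ 0 throughout, so the area is a single integral of |2*x^2 + 8*x - 10|.
∫[2,3] (2*x^2 + 8*x - 10) dx = 68/3.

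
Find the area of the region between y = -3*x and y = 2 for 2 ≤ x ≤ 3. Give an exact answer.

On [2, 3], (-3*x) - (2) = -3*x - 2 is ≤ 0 throughout, so the area is a single integral of |-3*x - 2|.
∫[2,3] (-3*x - 2) dx = -19/2; the area of that piece is 19/2.

19/2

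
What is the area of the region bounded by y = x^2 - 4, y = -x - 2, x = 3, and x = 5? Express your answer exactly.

On [3, 5], (x^2 - 4) - (-x - 2) = x^2 + x - 2 is ≥ 0 throughout, so the area is a single integral of |x^2 + x - 2|.
∫[3,5] (x^2 + x - 2) dx = 110/3.

110/3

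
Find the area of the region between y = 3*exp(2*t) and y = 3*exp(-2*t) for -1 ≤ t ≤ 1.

-6 + 3*exp(-2) + 3*exp(2)

The difference (3*exp(2*t)) - (3*exp(-2*t)) = 3*exp(2*t) - 3*exp(-2*t) changes sign at t = 0 inside [-1, 1], so split the integral there.
∫[-1,0] (3*exp(2*t) - 3*exp(-2*t)) dt = -3*exp(2)/2 - 3*exp(-2)/2 + 3; the area of that piece is -3 + 3*exp(-2)/2 + 3*exp(2)/2.
∫[0,1] (3*exp(2*t) - 3*exp(-2*t)) dt = -3 + 3*exp(-2)/2 + 3*exp(2)/2.
Total area = (-3 + 3*exp(-2)/2 + 3*exp(2)/2) + (-3 + 3*exp(-2)/2 + 3*exp(2)/2) = -6 + 3*exp(-2) + 3*exp(2).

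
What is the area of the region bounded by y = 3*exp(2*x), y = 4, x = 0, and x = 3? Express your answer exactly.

-29/2 - 4*log(3) + 8*log(2) + 3*exp(6)/2

The difference (3*exp(2*x)) - (4) = 3*exp(2*x) - 4 changes sign at x = -log(3)/2 + log(2) inside [0, 3], so split the integral there.
∫[0,-log(3)/2 + log(2)] (3*exp(2*x) - 4) dx = log(9/16) + 1/2; the area of that piece is -1/2 + log(16/9).
∫[-log(3)/2 + log(2),3] (3*exp(2*x) - 4) dx = -14 - 2*log(3) + 4*log(2) + 3*exp(6)/2.
Total area = (-1/2 + log(16/9)) + (-14 - 2*log(3) + 4*log(2) + 3*exp(6)/2) = -29/2 - 4*log(3) + 8*log(2) + 3*exp(6)/2.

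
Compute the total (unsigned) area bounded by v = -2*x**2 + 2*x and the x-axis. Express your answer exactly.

1/3

The curve meets the x-axis where -2*x**2 + 2*x = 0, i.e. -2*x*(x - 1) = 0, at x = 0, 1.
On [0, 1] the curve lies above the axis; ∫[0,1] (-2*x**2 + 2*x) dx = 1/3, giving area 1/3.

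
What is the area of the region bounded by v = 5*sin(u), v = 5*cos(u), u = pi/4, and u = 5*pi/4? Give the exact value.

10*sqrt(2)

On [pi/4, 5*pi/4], (5*sin(u)) - (5*cos(u)) = 5*sin(u) - 5*cos(u) is ≥ 0 throughout, so the area is a single integral of |5*sin(u) - 5*cos(u)|.
∫[pi/4,5*pi/4] (5*sin(u) - 5*cos(u)) du = 10*sqrt(2).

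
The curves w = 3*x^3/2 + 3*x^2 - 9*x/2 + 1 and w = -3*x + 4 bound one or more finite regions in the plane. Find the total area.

Set the curves equal: 3*x^3/2 + 3*x^2 - 9*x/2 + 1 = -3*x + 4, so 3*x^3/2 + 3*x^2 - 3*x/2 - 3 = 0, which factors as 3*(x - 1)*(x + 1)*(x + 2)/2 = 0. The curves meet at x = -2, -1, 1.
On [-2, -1], w = 3*x^3/2 + 3*x^2 - 9*x/2 + 1 is on top; that piece has area ∫[-2,-1] (3*x^3/2 + 3*x^2 - 3*x/2 - 3) dx = 5/8.
On [-1, 1], w = -3*x + 4 is on top; that piece has area ∫[-1,1] (-(3*x^3/2 + 3*x^2 - 3*x/2 - 3)) dx = 4.
Total enclosed area = 5/8 + 4 = 37/8.

37/8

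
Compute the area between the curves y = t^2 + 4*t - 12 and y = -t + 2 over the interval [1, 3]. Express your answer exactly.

9

The difference (t^2 + 4*t - 12) - (-t + 2) = t^2 + 5*t - 14 changes sign at t = 2 inside [1, 3], so split the integral there.
∫[1,2] (t^2 + 5*t - 14) dt = -25/6; the area of that piece is 25/6.
∫[2,3] (t^2 + 5*t - 14) dt = 29/6.
Total area = 25/6 + 29/6 = 9.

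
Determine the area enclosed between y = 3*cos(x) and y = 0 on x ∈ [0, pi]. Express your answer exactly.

The difference (3*cos(x)) - (0) = 3*cos(x) changes sign at x = pi/2 inside [0, pi], so split the integral there.
∫[0,pi/2] (3*cos(x)) dx = 3.
∫[pi/2,pi] (3*cos(x)) dx = -3; the area of that piece is 3.
Total area = 3 + 3 = 6.

6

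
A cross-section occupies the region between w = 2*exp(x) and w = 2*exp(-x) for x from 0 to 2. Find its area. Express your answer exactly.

On [0, 2], (2*exp(x)) - (2*exp(-x)) = 2*exp(x) - 2*exp(-x) is ≥ 0 throughout, so the area is a single integral of |2*exp(x) - 2*exp(-x)|.
∫[0,2] (2*exp(x) - 2*exp(-x)) dx = -4 + 2*exp(-2) + 2*exp(2).

-4 + 2*exp(-2) + 2*exp(2)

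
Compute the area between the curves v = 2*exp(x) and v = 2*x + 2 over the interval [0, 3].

-17 + 2*exp(3)

On [0, 3], (2*exp(x)) - (2*x + 2) = -2*x + 2*exp(x) - 2 is ≥ 0 throughout, so the area is a single integral of |-2*x + 2*exp(x) - 2|.
∫[0,3] (-2*x + 2*exp(x) - 2) dx = -17 + 2*exp(3).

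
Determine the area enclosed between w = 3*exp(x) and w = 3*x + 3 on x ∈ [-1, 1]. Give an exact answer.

On [-1, 1], (3*exp(x)) - (3*x + 3) = -3*x + 3*exp(x) - 3 is ≥ 0 throughout, so the area is a single integral of |-3*x + 3*exp(x) - 3|.
∫[-1,1] (-3*x + 3*exp(x) - 3) dx = -6 - 3*exp(-1) + 3*exp(1).

-6 - 3*exp(-1) + 3*exp(1)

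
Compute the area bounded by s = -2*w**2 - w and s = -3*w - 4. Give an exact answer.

Both boundary curves give s as a function of w, so integrate with respect to w. Setting them equal: -2*w**2 + 2*w + 4 = 0, i.e. -2*(w - 2)*(w + 1) = 0, so they meet at w = -1, 2.
For w in [-1, 2], s = -2*w**2 - w is on the right; area = ∫[-1,2] (-2*w**2 + 2*w + 4) dw = 9.

9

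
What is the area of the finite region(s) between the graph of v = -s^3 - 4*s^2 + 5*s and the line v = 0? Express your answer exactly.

The curve meets the s-axis where -s^3 - 4*s^2 + 5*s = 0, i.e. -s*(s - 1)*(s + 5) = 0, at s = -5, 0, 1.
On [-5, 0] the curve lies below the axis; ∫[-5,0] (-s^3 - 4*s^2 + 5*s) ds = -875/12, giving area 875/12.
On [0, 1] the curve lies above the axis; ∫[0,1] (-s^3 - 4*s^2 + 5*s) ds = 11/12, giving area 11/12.
Total area = 875/12 + 11/12 = 443/6.

443/6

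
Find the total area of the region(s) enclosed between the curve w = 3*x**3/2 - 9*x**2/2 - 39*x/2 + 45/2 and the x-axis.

The curve meets the x-axis where 3*x**3/2 - 9*x**2/2 - 39*x/2 + 45/2 = 0, i.e. 3*(x - 5)*(x - 1)*(x + 3)/2 = 0, at x = -3, 1, 5.
On [-3, 1] the curve lies above the axis; ∫[-3,1] (3*x**3/2 - 9*x**2/2 - 39*x/2 + 45/2) dx = 96, giving area 96.
On [1, 5] the curve lies below the axis; ∫[1,5] (3*x**3/2 - 9*x**2/2 - 39*x/2 + 45/2) dx = -96, giving area 96.
Total area = 96 + 96 = 192.

192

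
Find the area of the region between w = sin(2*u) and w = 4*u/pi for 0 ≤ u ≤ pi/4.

On [0, pi/4], (sin(2*u)) - (4*u/pi) = -4*u/pi + sin(2*u) is ≥ 0 throughout, so the area is a single integral of |-4*u/pi + sin(2*u)|.
∫[0,pi/4] (-4*u/pi + sin(2*u)) du = 1/2 - pi/8.

1/2 - pi/8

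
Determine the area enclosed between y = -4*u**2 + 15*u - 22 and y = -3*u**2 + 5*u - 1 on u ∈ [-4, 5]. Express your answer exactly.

The difference (-4*u**2 + 15*u - 22) - (-3*u**2 + 5*u - 1) = -u**2 + 10*u - 21 changes sign at u = 3 inside [-4, 5], so split the integral there.
∫[-4,3] (-u**2 + 10*u - 21) du = -637/3; the area of that piece is 637/3.
∫[3,5] (-u**2 + 10*u - 21) du = 16/3.
Total area = 637/3 + 16/3 = 653/3.

653/3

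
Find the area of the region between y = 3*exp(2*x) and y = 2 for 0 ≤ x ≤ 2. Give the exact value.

-11/2 + 3*exp(4)/2

On [0, 2], (3*exp(2*x)) - (2) = 3*exp(2*x) - 2 is ≥ 0 throughout, so the area is a single integral of |3*exp(2*x) - 2|.
∫[0,2] (3*exp(2*x) - 2) dx = -11/2 + 3*exp(4)/2.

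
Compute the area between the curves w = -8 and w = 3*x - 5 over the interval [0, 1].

9/2

On [0, 1], (-8) - (3*x - 5) = -3*x - 3 is ≤ 0 throughout, so the area is a single integral of |-3*x - 3|.
∫[0,1] (-3*x - 3) dx = -9/2; the area of that piece is 9/2.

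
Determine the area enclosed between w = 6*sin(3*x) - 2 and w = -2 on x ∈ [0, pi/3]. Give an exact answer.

4

On [0, pi/3], (6*sin(3*x) - 2) - (-2) = 6*sin(3*x) is ≥ 0 throughout, so the area is a single integral of |6*sin(3*x)|.
∫[0,pi/3] (6*sin(3*x)) dx = 4.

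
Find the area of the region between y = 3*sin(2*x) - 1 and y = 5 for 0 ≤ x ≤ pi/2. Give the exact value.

On [0, pi/2], (3*sin(2*x) - 1) - (5) = 3*sin(2*x) - 6 is ≤ 0 throughout, so the area is a single integral of |3*sin(2*x) - 6|.
∫[0,pi/2] (3*sin(2*x) - 6) dx = 3 - 3*pi; the area of that piece is -3 + 3*pi.

-3 + 3*pi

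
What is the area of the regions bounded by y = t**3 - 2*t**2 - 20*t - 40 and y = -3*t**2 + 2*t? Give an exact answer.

Set the curves equal: t**3 - 2*t**2 - 20*t - 40 = -3*t**2 + 2*t, so t**3 + t**2 - 22*t - 40 = 0, which factors as (t - 5)*(t + 2)*(t + 4) = 0. The curves meet at t = -4, -2, 5.
On [-4, -2], y = t**3 - 2*t**2 - 20*t - 40 is on top; that piece has area ∫[-4,-2] (t**3 + t**2 - 22*t - 40) dt = 32/3.
On [-2, 5], y = -3*t**2 + 2*t is on top; that piece has area ∫[-2,5] (-(t**3 + t**2 - 22*t - 40)) dt = 3773/12.
Total enclosed area = 32/3 + 3773/12 = 3901/12.

3901/12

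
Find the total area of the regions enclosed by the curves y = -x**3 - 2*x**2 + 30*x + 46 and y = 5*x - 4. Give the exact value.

Set the curves equal: -x**3 - 2*x**2 + 30*x + 46 = 5*x - 4, so -x**3 - 2*x**2 + 25*x + 50 = 0, which factors as -(x - 5)*(x + 2)*(x + 5) = 0. The curves meet at x = -5, -2, 5.
On [-5, -2], y = 5*x - 4 is on top; that piece has area ∫[-5,-2] (-(-x**3 - 2*x**2 + 25*x + 50)) dx = 153/4.
On [-2, 5], y = -x**3 - 2*x**2 + 30*x + 46 is on top; that piece has area ∫[-2,5] (-x**3 - 2*x**2 + 25*x + 50) dx = 4459/12.
Total enclosed area = 153/4 + 4459/12 = 2459/6.

2459/6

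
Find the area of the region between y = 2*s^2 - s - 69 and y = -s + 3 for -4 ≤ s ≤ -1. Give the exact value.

174

On [-4, -1], (2*s^2 - s - 69) - (-s + 3) = 2*s^2 - 72 is ≤ 0 throughout, so the area is a single integral of |2*s^2 - 72|.
∫[-4,-1] (2*s^2 - 72) ds = -174; the area of that piece is 174.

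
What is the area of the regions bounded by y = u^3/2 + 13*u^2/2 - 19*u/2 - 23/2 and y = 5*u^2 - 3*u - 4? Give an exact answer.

64

Set the curves equal: u^3/2 + 13*u^2/2 - 19*u/2 - 23/2 = 5*u^2 - 3*u - 4, so u^3/2 + 3*u^2/2 - 13*u/2 - 15/2 = 0, which factors as (u - 3)*(u + 1)*(u + 5)/2 = 0. The curves meet at u = -5, -1, 3.
On [-5, -1], y = u^3/2 + 13*u^2/2 - 19*u/2 - 23/2 is on top; that piece has area ∫[-5,-1] (u^3/2 + 3*u^2/2 - 13*u/2 - 15/2) du = 32.
On [-1, 3], y = 5*u^2 - 3*u - 4 is on top; that piece has area ∫[-1,3] (-(u^3/2 + 3*u^2/2 - 13*u/2 - 15/2)) du = 32.
Total enclosed area = 32 + 32 = 64.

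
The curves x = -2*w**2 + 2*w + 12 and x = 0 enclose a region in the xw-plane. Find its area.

125/3

Both boundary curves give x as a function of w, so integrate with respect to w. Setting them equal: -2*w**2 + 2*w + 12 = 0, i.e. -2*(w - 3)*(w + 2) = 0, so they meet at w = -2, 3.
For w in [-2, 3], x = -2*w**2 + 2*w + 12 is on the right; area = ∫[-2,3] (-2*w**2 + 2*w + 12) dw = 125/3.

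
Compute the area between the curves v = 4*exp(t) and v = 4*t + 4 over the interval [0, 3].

On [0, 3], (4*exp(t)) - (4*t + 4) = -4*t + 4*exp(t) - 4 is ≥ 0 throughout, so the area is a single integral of |-4*t + 4*exp(t) - 4|.
∫[0,3] (-4*t + 4*exp(t) - 4) dt = -34 + 4*exp(3).

-34 + 4*exp(3)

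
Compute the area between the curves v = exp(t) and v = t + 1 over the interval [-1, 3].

-8 - exp(-1) + exp(3)

On [-1, 3], (exp(t)) - (t + 1) = -t + exp(t) - 1 is ≥ 0 throughout, so the area is a single integral of |-t + exp(t) - 1|.
∫[-1,3] (-t + exp(t) - 1) dt = -8 - exp(-1) + exp(3).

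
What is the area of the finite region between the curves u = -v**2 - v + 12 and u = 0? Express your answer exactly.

Both boundary curves give u as a function of v, so integrate with respect to v. Setting them equal: -v**2 - v + 12 = 0, i.e. -(v - 3)*(v + 4) = 0, so they meet at v = -4, 3.
For v in [-4, 3], u = -v**2 - v + 12 is on the right; area = ∫[-4,3] (-v**2 - v + 12) dv = 343/6.

343/6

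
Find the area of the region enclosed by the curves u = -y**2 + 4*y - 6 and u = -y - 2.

9/2

Both boundary curves give u as a function of y, so integrate with respect to y. Setting them equal: -y**2 + 5*y - 4 = 0, i.e. -(y - 4)*(y - 1) = 0, so they meet at y = 1, 4.
For y in [1, 4], u = -y**2 + 4*y - 6 is on the right; area = ∫[1,4] (-y**2 + 5*y - 4) dy = 9/2.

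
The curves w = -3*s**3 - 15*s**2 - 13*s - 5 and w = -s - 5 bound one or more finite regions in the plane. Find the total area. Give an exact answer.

71/2

Set the curves equal: -3*s**3 - 15*s**2 - 13*s - 5 = -s - 5, so -3*s**3 - 15*s**2 - 12*s = 0, which factors as -3*s*(s + 1)*(s + 4) = 0. The curves meet at s = -4, -1, 0.
On [-4, -1], w = -s - 5 is on top; that piece has area ∫[-4,-1] (-(-3*s**3 - 15*s**2 - 12*s)) ds = 135/4.
On [-1, 0], w = -3*s**3 - 15*s**2 - 13*s - 5 is on top; that piece has area ∫[-1,0] (-3*s**3 - 15*s**2 - 12*s) ds = 7/4.
Total enclosed area = 135/4 + 7/4 = 71/2.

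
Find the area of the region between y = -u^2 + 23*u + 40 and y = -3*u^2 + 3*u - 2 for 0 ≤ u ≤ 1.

158/3

On [0, 1], (-u^2 + 23*u + 40) - (-3*u^2 + 3*u - 2) = 2*u^2 + 20*u + 42 is ≥ 0 throughout, so the area is a single integral of |2*u^2 + 20*u + 42|.
∫[0,1] (2*u^2 + 20*u + 42) du = 158/3.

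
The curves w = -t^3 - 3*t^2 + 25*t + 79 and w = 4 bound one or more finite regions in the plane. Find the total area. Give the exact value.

Set the curves equal: -t^3 - 3*t^2 + 25*t + 79 = 4, so -t^3 - 3*t^2 + 25*t + 75 = 0, which factors as -(t - 5)*(t + 3)*(t + 5) = 0. The curves meet at t = -5, -3, 5.
On [-5, -3], w = 4 is on top; that piece has area ∫[-5,-3] (-(-t^3 - 3*t^2 + 25*t + 75)) dt = 12.
On [-3, 5], w = -t^3 - 3*t^2 + 25*t + 79 is on top; that piece has area ∫[-3,5] (-t^3 - 3*t^2 + 25*t + 75) dt = 512.
Total enclosed area = 12 + 512 = 524.

524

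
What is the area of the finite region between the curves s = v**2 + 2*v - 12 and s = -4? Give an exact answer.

Both boundary curves give s as a function of v, so integrate with respect to v. Setting them equal: v**2 + 2*v - 8 = 0, i.e. (v - 2)*(v + 4) = 0, so they meet at v = -4, 2.
For v in [-4, 2], s = v**2 + 2*v - 12 is on the left; area = ∫[-4,2] (-(v**2 + 2*v - 8)) dv = 36.

36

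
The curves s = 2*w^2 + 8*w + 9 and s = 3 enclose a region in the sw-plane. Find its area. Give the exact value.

8/3

Both boundary curves give s as a function of w, so integrate with respect to w. Setting them equal: 2*w^2 + 8*w + 6 = 0, i.e. 2*(w + 1)*(w + 3) = 0, so they meet at w = -3, -1.
For w in [-3, -1], s = 2*w^2 + 8*w + 9 is on the left; area = ∫[-3,-1] (-(2*w^2 + 8*w + 6)) dw = 8/3.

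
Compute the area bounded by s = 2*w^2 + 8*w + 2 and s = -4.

Both boundary curves give s as a function of w, so integrate with respect to w. Setting them equal: 2*w^2 + 8*w + 6 = 0, i.e. 2*(w + 1)*(w + 3) = 0, so they meet at w = -3, -1.
For w in [-3, -1], s = 2*w^2 + 8*w + 2 is on the left; area = ∫[-3,-1] (-(2*w^2 + 8*w + 6)) dw = 8/3.

8/3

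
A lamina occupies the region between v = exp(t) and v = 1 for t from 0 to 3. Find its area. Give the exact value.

-4 + exp(3)

On [0, 3], (exp(t)) - (1) = exp(t) - 1 is ≥ 0 throughout, so the area is a single integral of |exp(t) - 1|.
∫[0,3] (exp(t) - 1) dt = -4 + exp(3).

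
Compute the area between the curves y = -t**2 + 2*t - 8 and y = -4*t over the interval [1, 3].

2

The difference (-t**2 + 2*t - 8) - (-4*t) = -t**2 + 6*t - 8 changes sign at t = 2 inside [1, 3], so split the integral there.
∫[1,2] (-t**2 + 6*t - 8) dt = -4/3; the area of that piece is 4/3.
∫[2,3] (-t**2 + 6*t - 8) dt = 2/3.
Total area = 4/3 + 2/3 = 2.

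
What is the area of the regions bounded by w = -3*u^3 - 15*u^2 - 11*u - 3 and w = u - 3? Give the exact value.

71/2

Set the curves equal: -3*u^3 - 15*u^2 - 11*u - 3 = u - 3, so -3*u^3 - 15*u^2 - 12*u = 0, which factors as -3*u*(u + 1)*(u + 4) = 0. The curves meet at u = -4, -1, 0.
On [-4, -1], w = u - 3 is on top; that piece has area ∫[-4,-1] (-(-3*u^3 - 15*u^2 - 12*u)) du = 135/4.
On [-1, 0], w = -3*u^3 - 15*u^2 - 11*u - 3 is on top; that piece has area ∫[-1,0] (-3*u^3 - 15*u^2 - 12*u) du = 7/4.
Total enclosed area = 135/4 + 7/4 = 71/2.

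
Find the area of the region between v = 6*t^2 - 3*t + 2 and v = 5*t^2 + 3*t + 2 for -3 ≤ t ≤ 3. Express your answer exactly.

The difference (6*t^2 - 3*t + 2) - (5*t^2 + 3*t + 2) = t^2 - 6*t changes sign at t = 0 inside [-3, 3], so split the integral there.
∫[-3,0] (t^2 - 6*t) dt = 36.
∫[0,3] (t^2 - 6*t) dt = -18; the area of that piece is 18.
Total area = 36 + 18 = 54.

54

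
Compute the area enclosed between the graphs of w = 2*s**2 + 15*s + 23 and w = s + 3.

9

Set the curves equal: 2*s**2 + 15*s + 23 = s + 3, so 2*s**2 + 14*s + 20 = 0, which factors as 2*(s + 2)*(s + 5) = 0. The curves meet at s = -5, -2.
On [-5, -2], w = s + 3 is on top; that piece has area ∫[-5,-2] (-(2*s**2 + 14*s + 20)) ds = 9.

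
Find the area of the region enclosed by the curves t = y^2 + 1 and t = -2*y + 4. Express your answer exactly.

Both boundary curves give t as a function of y, so integrate with respect to y. Setting them equal: y^2 + 2*y - 3 = 0, i.e. (y - 1)*(y + 3) = 0, so they meet at y = -3, 1.
For y in [-3, 1], t = y^2 + 1 is on the left; area = ∫[-3,1] (-(y^2 + 2*y - 3)) dy = 32/3.

32/3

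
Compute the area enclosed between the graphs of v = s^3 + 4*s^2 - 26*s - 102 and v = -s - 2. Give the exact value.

Set the curves equal: s^3 + 4*s^2 - 26*s - 102 = -s - 2, so s^3 + 4*s^2 - 25*s - 100 = 0, which factors as (s - 5)*(s + 4)*(s + 5) = 0. The curves meet at s = -5, -4, 5.
On [-5, -4], v = s^3 + 4*s^2 - 26*s - 102 is on top; that piece has area ∫[-5,-4] (s^3 + 4*s^2 - 25*s - 100) ds = 19/12.
On [-4, 5], v = -s - 2 is on top; that piece has area ∫[-4,5] (-(s^3 + 4*s^2 - 25*s - 100)) ds = 2673/4.
Total enclosed area = 19/12 + 2673/4 = 4019/6.

4019/6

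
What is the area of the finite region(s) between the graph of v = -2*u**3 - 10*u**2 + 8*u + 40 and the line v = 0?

The curve meets the u-axis where -2*u**3 - 10*u**2 + 8*u + 40 = 0, i.e. -2*(u - 2)*(u + 2)*(u + 5) = 0, at u = -5, -2, 2.
On [-5, -2] the curve lies below the axis; ∫[-5,-2] (-2*u**3 - 10*u**2 + 8*u + 40) du = -99/2, giving area 99/2.
On [-2, 2] the curve lies above the axis; ∫[-2,2] (-2*u**3 - 10*u**2 + 8*u + 40) du = 320/3, giving area 320/3.
Total area = 99/2 + 320/3 = 937/6.

937/6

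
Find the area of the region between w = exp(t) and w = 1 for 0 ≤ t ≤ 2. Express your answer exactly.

On [0, 2], (exp(t)) - (1) = exp(t) - 1 is ≥ 0 throughout, so the area is a single integral of |exp(t) - 1|.
∫[0,2] (exp(t) - 1) dt = -3 + exp(2).

-3 + exp(2)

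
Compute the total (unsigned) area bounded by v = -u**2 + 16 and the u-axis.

The curve meets the u-axis where -u**2 + 16 = 0, i.e. -(u - 4)*(u + 4) = 0, at u = -4, 4.
On [-4, 4] the curve lies above the axis; ∫[-4,4] (-u**2 + 16) du = 256/3, giving area 256/3.

256/3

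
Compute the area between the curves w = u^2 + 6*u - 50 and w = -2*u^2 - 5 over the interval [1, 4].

The difference (u^2 + 6*u - 50) - (-2*u^2 - 5) = 3*u^2 + 6*u - 45 changes sign at u = 3 inside [1, 4], so split the integral there.
∫[1,3] (3*u^2 + 6*u - 45) du = -40; the area of that piece is 40.
∫[3,4] (3*u^2 + 6*u - 45) du = 13.
Total area = 40 + 13 = 53.

53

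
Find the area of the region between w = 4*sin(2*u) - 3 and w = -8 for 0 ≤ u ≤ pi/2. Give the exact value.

On [0, pi/2], (4*sin(2*u) - 3) - (-8) = 4*sin(2*u) + 5 is ≥ 0 throughout, so the area is a single integral of |4*sin(2*u) + 5|.
∫[0,pi/2] (4*sin(2*u) + 5) du = 4 + 5*pi/2.

4 + 5*pi/2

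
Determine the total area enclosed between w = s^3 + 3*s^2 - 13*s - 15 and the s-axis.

128

The curve meets the s-axis where s^3 + 3*s^2 - 13*s - 15 = 0, i.e. (s - 3)*(s + 1)*(s + 5) = 0, at s = -5, -1, 3.
On [-5, -1] the curve lies above the axis; ∫[-5,-1] (s^3 + 3*s^2 - 13*s - 15) ds = 64, giving area 64.
On [-1, 3] the curve lies below the axis; ∫[-1,3] (s^3 + 3*s^2 - 13*s - 15) ds = -64, giving area 64.
Total area = 64 + 64 = 128.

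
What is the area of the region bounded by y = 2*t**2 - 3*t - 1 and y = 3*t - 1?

Set the curves equal: 2*t**2 - 3*t - 1 = 3*t - 1, so 2*t**2 - 6*t = 0, which factors as 2*t*(t - 3) = 0. The curves meet at t = 0, 3.
On [0, 3], y = 3*t - 1 is on top; that piece has area ∫[0,3] (-(2*t**2 - 6*t)) dt = 9.

9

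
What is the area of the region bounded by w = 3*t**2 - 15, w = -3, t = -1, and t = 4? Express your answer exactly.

The difference (3*t**2 - 15) - (-3) = 3*t**2 - 12 changes sign at t = 2 inside [-1, 4], so split the integral there.
∫[-1,2] (3*t**2 - 12) dt = -27; the area of that piece is 27.
∫[2,4] (3*t**2 - 12) dt = 32.
Total area = 27 + 32 = 59.

59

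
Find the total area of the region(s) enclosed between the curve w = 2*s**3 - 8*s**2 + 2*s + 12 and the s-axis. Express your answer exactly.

The curve meets the s-axis where 2*s**3 - 8*s**2 + 2*s + 12 = 0, i.e. 2*(s - 3)*(s - 2)*(s + 1) = 0, at s = -1, 2, 3.
On [-1, 2] the curve lies above the axis; ∫[-1,2] (2*s**3 - 8*s**2 + 2*s + 12) ds = 45/2, giving area 45/2.
On [2, 3] the curve lies below the axis; ∫[2,3] (2*s**3 - 8*s**2 + 2*s + 12) ds = -7/6, giving area 7/6.
Total area = 45/2 + 7/6 = 71/3.

71/3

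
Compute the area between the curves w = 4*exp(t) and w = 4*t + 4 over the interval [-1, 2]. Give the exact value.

-18 - 4*exp(-1) + 4*exp(2)

On [-1, 2], (4*exp(t)) - (4*t + 4) = -4*t + 4*exp(t) - 4 is ≥ 0 throughout, so the area is a single integral of |-4*t + 4*exp(t) - 4|.
∫[-1,2] (-4*t + 4*exp(t) - 4) dt = -18 - 4*exp(-1) + 4*exp(2).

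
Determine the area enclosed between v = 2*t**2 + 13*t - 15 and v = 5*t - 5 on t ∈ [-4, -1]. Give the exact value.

On [-4, -1], (2*t**2 + 13*t - 15) - (5*t - 5) = 2*t**2 + 8*t - 10 is ≤ 0 throughout, so the area is a single integral of |2*t**2 + 8*t - 10|.
∫[-4,-1] (2*t**2 + 8*t - 10) dt = -48; the area of that piece is 48.

48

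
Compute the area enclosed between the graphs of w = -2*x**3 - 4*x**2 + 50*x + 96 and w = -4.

Set the curves equal: -2*x**3 - 4*x**2 + 50*x + 96 = -4, so -2*x**3 - 4*x**2 + 50*x + 100 = 0, which factors as -2*(x - 5)*(x + 2)*(x + 5) = 0. The curves meet at x = -5, -2, 5.
On [-5, -2], w = -4 is on top; that piece has area ∫[-5,-2] (-(-2*x**3 - 4*x**2 + 50*x + 100)) dx = 153/2.
On [-2, 5], w = -2*x**3 - 4*x**2 + 50*x + 96 is on top; that piece has area ∫[-2,5] (-2*x**3 - 4*x**2 + 50*x + 100) dx = 4459/6.
Total enclosed area = 153/2 + 4459/6 = 2459/3.

2459/3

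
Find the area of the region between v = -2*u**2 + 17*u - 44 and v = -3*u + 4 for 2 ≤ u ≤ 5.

44/3

The difference (-2*u**2 + 17*u - 44) - (-3*u + 4) = -2*u**2 + 20*u - 48 changes sign at u = 4 inside [2, 5], so split the integral there.
∫[2,4] (-2*u**2 + 20*u - 48) du = -40/3; the area of that piece is 40/3.
∫[4,5] (-2*u**2 + 20*u - 48) du = 4/3.
Total area = 40/3 + 4/3 = 44/3.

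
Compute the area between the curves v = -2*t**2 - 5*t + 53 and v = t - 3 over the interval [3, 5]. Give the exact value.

The difference (-2*t**2 - 5*t + 53) - (t - 3) = -2*t**2 - 6*t + 56 changes sign at t = 4 inside [3, 5], so split the integral there.
∫[3,4] (-2*t**2 - 6*t + 56) dt = 31/3.
∫[4,5] (-2*t**2 - 6*t + 56) dt = -35/3; the area of that piece is 35/3.
Total area = 31/3 + 35/3 = 22.

22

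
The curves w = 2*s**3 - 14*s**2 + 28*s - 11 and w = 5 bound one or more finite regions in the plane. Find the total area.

37/6

Set the curves equal: 2*s**3 - 14*s**2 + 28*s - 11 = 5, so 2*s**3 - 14*s**2 + 28*s - 16 = 0, which factors as 2*(s - 4)*(s - 2)*(s - 1) = 0. The curves meet at s = 1, 2, 4.
On [1, 2], w = 2*s**3 - 14*s**2 + 28*s - 11 is on top; that piece has area ∫[1,2] (2*s**3 - 14*s**2 + 28*s - 16) ds = 5/6.
On [2, 4], w = 5 is on top; that piece has area ∫[2,4] (-(2*s**3 - 14*s**2 + 28*s - 16)) ds = 16/3.
Total enclosed area = 5/6 + 16/3 = 37/6.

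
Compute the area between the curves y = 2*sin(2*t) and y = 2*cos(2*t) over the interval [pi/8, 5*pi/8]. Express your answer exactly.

On [pi/8, 5*pi/8], (2*sin(2*t)) - (2*cos(2*t)) = 2*sin(2*t) - 2*cos(2*t) is ≥ 0 throughout, so the area is a single integral of |2*sin(2*t) - 2*cos(2*t)|.
∫[pi/8,5*pi/8] (2*sin(2*t) - 2*cos(2*t)) dt = 2*sqrt(2).

2*sqrt(2)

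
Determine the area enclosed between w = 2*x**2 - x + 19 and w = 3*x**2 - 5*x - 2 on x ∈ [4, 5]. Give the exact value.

On [4, 5], (2*x**2 - x + 19) - (3*x**2 - 5*x - 2) = -x**2 + 4*x + 21 is ≥ 0 throughout, so the area is a single integral of |-x**2 + 4*x + 21|.
∫[4,5] (-x**2 + 4*x + 21) dx = 56/3.

56/3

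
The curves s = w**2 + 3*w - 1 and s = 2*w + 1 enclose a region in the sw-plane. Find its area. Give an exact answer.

9/2

Both boundary curves give s as a function of w, so integrate with respect to w. Setting them equal: w**2 + w - 2 = 0, i.e. (w - 1)*(w + 2) = 0, so they meet at w = -2, 1.
For w in [-2, 1], s = w**2 + 3*w - 1 is on the left; area = ∫[-2,1] (-(w**2 + w - 2)) dw = 9/2.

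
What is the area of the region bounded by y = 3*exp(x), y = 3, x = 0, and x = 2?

On [0, 2], (3*exp(x)) - (3) = 3*exp(x) - 3 is ≥ 0 throughout, so the area is a single integral of |3*exp(x) - 3|.
∫[0,2] (3*exp(x) - 3) dx = -9 + 3*exp(2).

-9 + 3*exp(2)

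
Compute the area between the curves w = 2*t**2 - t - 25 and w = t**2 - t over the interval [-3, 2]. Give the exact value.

On [-3, 2], (2*t**2 - t - 25) - (t**2 - t) = t**2 - 25 is ≤ 0 throughout, so the area is a single integral of |t**2 - 25|.
∫[-3,2] (t**2 - 25) dt = -340/3; the area of that piece is 340/3.

340/3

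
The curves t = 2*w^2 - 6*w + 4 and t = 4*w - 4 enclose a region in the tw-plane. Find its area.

9

Both boundary curves give t as a function of w, so integrate with respect to w. Setting them equal: 2*w^2 - 10*w + 8 = 0, i.e. 2*(w - 4)*(w - 1) = 0, so they meet at w = 1, 4.
For w in [1, 4], t = 2*w^2 - 6*w + 4 is on the left; area = ∫[1,4] (-(2*w^2 - 10*w + 8)) dw = 9.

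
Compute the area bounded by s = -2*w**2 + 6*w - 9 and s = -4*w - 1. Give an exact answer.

Both boundary curves give s as a function of w, so integrate with respect to w. Setting them equal: -2*w**2 + 10*w - 8 = 0, i.e. -2*(w - 4)*(w - 1) = 0, so they meet at w = 1, 4.
For w in [1, 4], s = -2*w**2 + 6*w - 9 is on the right; area = ∫[1,4] (-2*w**2 + 10*w - 8) dw = 9.

9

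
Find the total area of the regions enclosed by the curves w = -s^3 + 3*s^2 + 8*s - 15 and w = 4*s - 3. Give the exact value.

Set the curves equal: -s^3 + 3*s^2 + 8*s - 15 = 4*s - 3, so -s^3 + 3*s^2 + 4*s - 12 = 0, which factors as -(s - 3)*(s - 2)*(s + 2) = 0. The curves meet at s = -2, 2, 3.
On [-2, 2], w = 4*s - 3 is on top; that piece has area ∫[-2,2] (-(-s^3 + 3*s^2 + 4*s - 12)) ds = 32.
On [2, 3], w = -s^3 + 3*s^2 + 8*s - 15 is on top; that piece has area ∫[2,3] (-s^3 + 3*s^2 + 4*s - 12) ds = 3/4.
Total enclosed area = 32 + 3/4 = 131/4.

131/4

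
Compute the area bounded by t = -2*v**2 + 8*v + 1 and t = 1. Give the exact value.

64/3

Both boundary curves give t as a function of v, so integrate with respect to v. Setting them equal: -2*v**2 + 8*v = 0, i.e. -2*v*(v - 4) = 0, so they meet at v = 0, 4.
For v in [0, 4], t = -2*v**2 + 8*v + 1 is on the right; area = ∫[0,4] (-2*v**2 + 8*v) dv = 64/3.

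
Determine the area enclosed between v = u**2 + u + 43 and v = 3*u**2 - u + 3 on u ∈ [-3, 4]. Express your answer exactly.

On [-3, 4], (u**2 + u + 43) - (3*u**2 - u + 3) = -2*u**2 + 2*u + 40 is ≥ 0 throughout, so the area is a single integral of |-2*u**2 + 2*u + 40|.
∫[-3,4] (-2*u**2 + 2*u + 40) du = 679/3.

679/3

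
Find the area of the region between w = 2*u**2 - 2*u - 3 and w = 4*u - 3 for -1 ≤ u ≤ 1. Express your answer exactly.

6

The difference (2*u**2 - 2*u - 3) - (4*u - 3) = 2*u**2 - 6*u changes sign at u = 0 inside [-1, 1], so split the integral there.
∫[-1,0] (2*u**2 - 6*u) du = 11/3.
∫[0,1] (2*u**2 - 6*u) du = -7/3; the area of that piece is 7/3.
Total area = 11/3 + 7/3 = 6.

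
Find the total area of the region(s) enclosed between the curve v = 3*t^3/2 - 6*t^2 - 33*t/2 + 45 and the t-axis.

863/4

The curve meets the t-axis where 3*t^3/2 - 6*t^2 - 33*t/2 + 45 = 0, i.e. 3*(t - 5)*(t - 2)*(t + 3)/2 = 0, at t = -3, 2, 5.
On [-3, 2] the curve lies above the axis; ∫[-3,2] (3*t^3/2 - 6*t^2 - 33*t/2 + 45) dt = 1375/8, giving area 1375/8.
On [2, 5] the curve lies below the axis; ∫[2,5] (3*t^3/2 - 6*t^2 - 33*t/2 + 45) dt = -351/8, giving area 351/8.
Total area = 1375/8 + 351/8 = 863/4.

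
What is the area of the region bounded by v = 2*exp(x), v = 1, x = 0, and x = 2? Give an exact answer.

-4 + 2*exp(2)

On [0, 2], (2*exp(x)) - (1) = 2*exp(x) - 1 is ≥ 0 throughout, so the area is a single integral of |2*exp(x) - 1|.
∫[0,2] (2*exp(x) - 1) dx = -4 + 2*exp(2).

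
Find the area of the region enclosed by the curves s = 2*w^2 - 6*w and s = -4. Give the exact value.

Both boundary curves give s as a function of w, so integrate with respect to w. Setting them equal: 2*w^2 - 6*w + 4 = 0, i.e. 2*(w - 2)*(w - 1) = 0, so they meet at w = 1, 2.
For w in [1, 2], s = 2*w^2 - 6*w is on the left; area = ∫[1,2] (-(2*w^2 - 6*w + 4)) dw = 1/3.

1/3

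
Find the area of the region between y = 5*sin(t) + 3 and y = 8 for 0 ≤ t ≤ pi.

-10 + 5*pi

On [0, pi], (5*sin(t) + 3) - (8) = 5*sin(t) - 5 is ≤ 0 throughout, so the area is a single integral of |5*sin(t) - 5|.
∫[0,pi] (5*sin(t) - 5) dt = 10 - 5*pi; the area of that piece is -10 + 5*pi.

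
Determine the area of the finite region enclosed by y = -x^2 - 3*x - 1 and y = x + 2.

4/3

Set the curves equal: -x^2 - 3*x - 1 = x + 2, so -x^2 - 4*x - 3 = 0, which factors as -(x + 1)*(x + 3) = 0. The curves meet at x = -3, -1.
On [-3, -1], y = -x^2 - 3*x - 1 is on top; that piece has area ∫[-3,-1] (-x^2 - 4*x - 3) dx = 4/3.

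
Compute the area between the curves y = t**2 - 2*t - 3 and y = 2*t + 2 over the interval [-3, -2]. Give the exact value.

On [-3, -2], (t**2 - 2*t - 3) - (2*t + 2) = t**2 - 4*t - 5 is ≥ 0 throughout, so the area is a single integral of |t**2 - 4*t - 5|.
∫[-3,-2] (t**2 - 4*t - 5) dt = 34/3.

34/3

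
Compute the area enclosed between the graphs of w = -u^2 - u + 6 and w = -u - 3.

36

Set the curves equal: -u^2 - u + 6 = -u - 3, so -u^2 + 9 = 0, which factors as -(u - 3)*(u + 3) = 0. The curves meet at u = -3, 3.
On [-3, 3], w = -u^2 - u + 6 is on top; that piece has area ∫[-3,3] (-u^2 + 9) du = 36.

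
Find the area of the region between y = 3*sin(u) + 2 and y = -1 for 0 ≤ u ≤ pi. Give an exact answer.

On [0, pi], (3*sin(u) + 2) - (-1) = 3*sin(u) + 3 is ≥ 0 throughout, so the area is a single integral of |3*sin(u) + 3|.
∫[0,pi] (3*sin(u) + 3) du = 6 + 3*pi.

6 + 3*pi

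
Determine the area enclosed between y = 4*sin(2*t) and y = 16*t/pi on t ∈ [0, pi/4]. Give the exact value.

On [0, pi/4], (4*sin(2*t)) - (16*t/pi) = -16*t/pi + 4*sin(2*t) is ≥ 0 throughout, so the area is a single integral of |-16*t/pi + 4*sin(2*t)|.
∫[0,pi/4] (-16*t/pi + 4*sin(2*t)) dt = 2 - pi/2.

2 - pi/2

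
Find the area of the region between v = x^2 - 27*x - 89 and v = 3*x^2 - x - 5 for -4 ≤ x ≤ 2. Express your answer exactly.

396

On [-4, 2], (x^2 - 27*x - 89) - (3*x^2 - x - 5) = -2*x^2 - 26*x - 84 is ≤ 0 throughout, so the area is a single integral of |-2*x^2 - 26*x - 84|.
∫[-4,2] (-2*x^2 - 26*x - 84) dx = -396; the area of that piece is 396.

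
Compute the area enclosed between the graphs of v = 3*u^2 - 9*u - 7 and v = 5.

125/2

Set the curves equal: 3*u^2 - 9*u - 7 = 5, so 3*u^2 - 9*u - 12 = 0, which factors as 3*(u - 4)*(u + 1) = 0. The curves meet at u = -1, 4.
On [-1, 4], v = 5 is on top; that piece has area ∫[-1,4] (-(3*u^2 - 9*u - 12)) du = 125/2.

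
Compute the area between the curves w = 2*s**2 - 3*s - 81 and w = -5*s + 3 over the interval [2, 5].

153

On [2, 5], (2*s**2 - 3*s - 81) - (-5*s + 3) = 2*s**2 + 2*s - 84 is ≤ 0 throughout, so the area is a single integral of |2*s**2 + 2*s - 84|.
∫[2,5] (2*s**2 + 2*s - 84) ds = -153; the area of that piece is 153.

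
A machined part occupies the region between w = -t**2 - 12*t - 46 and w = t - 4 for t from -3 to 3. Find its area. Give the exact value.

270

On [-3, 3], (-t**2 - 12*t - 46) - (t - 4) = -t**2 - 13*t - 42 is ≤ 0 throughout, so the area is a single integral of |-t**2 - 13*t - 42|.
∫[-3,3] (-t**2 - 13*t - 42) dt = -270; the area of that piece is 270.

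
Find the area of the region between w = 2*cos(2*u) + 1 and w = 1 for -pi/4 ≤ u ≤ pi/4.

On [-pi/4, pi/4], (2*cos(2*u) + 1) - (1) = 2*cos(2*u) is ≥ 0 throughout, so the area is a single integral of |2*cos(2*u)|.
∫[-pi/4,pi/4] (2*cos(2*u)) du = 2.

2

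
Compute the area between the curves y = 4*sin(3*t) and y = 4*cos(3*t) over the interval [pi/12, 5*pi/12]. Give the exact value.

8*sqrt(2)/3

On [pi/12, 5*pi/12], (4*sin(3*t)) - (4*cos(3*t)) = 4*sin(3*t) - 4*cos(3*t) is ≥ 0 throughout, so the area is a single integral of |4*sin(3*t) - 4*cos(3*t)|.
∫[pi/12,5*pi/12] (4*sin(3*t) - 4*cos(3*t)) dt = 8*sqrt(2)/3.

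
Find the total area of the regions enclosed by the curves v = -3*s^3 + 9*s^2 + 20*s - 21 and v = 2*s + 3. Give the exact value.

Set the curves equal: -3*s^3 + 9*s^2 + 20*s - 21 = 2*s + 3, so -3*s^3 + 9*s^2 + 18*s - 24 = 0, which factors as -3*(s - 4)*(s - 1)*(s + 2) = 0. The curves meet at s = -2, 1, 4.
On [-2, 1], v = 2*s + 3 is on top; that piece has area ∫[-2,1] (-(-3*s^3 + 9*s^2 + 18*s - 24)) ds = 243/4.
On [1, 4], v = -3*s^3 + 9*s^2 + 20*s - 21 is on top; that piece has area ∫[1,4] (-3*s^3 + 9*s^2 + 18*s - 24) ds = 243/4.
Total enclosed area = 243/4 + 243/4 = 243/2.

243/2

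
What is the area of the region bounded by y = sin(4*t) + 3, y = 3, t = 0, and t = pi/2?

The difference (sin(4*t) + 3) - (3) = sin(4*t) changes sign at t = pi/4 inside [0, pi/2], so split the integral there.
∫[0,pi/4] (sin(4*t)) dt = 1/2.
∫[pi/4,pi/2] (sin(4*t)) dt = -1/2; the area of that piece is 1/2.
Total area = 1/2 + 1/2 = 1.

1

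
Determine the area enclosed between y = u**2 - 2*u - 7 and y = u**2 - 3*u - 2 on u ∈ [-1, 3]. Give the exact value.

16

On [-1, 3], (u**2 - 2*u - 7) - (u**2 - 3*u - 2) = u - 5 is ≤ 0 throughout, so the area is a single integral of |u - 5|.
∫[-1,3] (u - 5) du = -16; the area of that piece is 16.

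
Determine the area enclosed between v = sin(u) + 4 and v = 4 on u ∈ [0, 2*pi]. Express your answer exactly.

4

The difference (sin(u) + 4) - (4) = sin(u) changes sign at u = pi inside [0, 2*pi], so split the integral there.
∫[0,pi] (sin(u)) du = 2.
∫[pi,2*pi] (sin(u)) du = -2; the area of that piece is 2.
Total area = 2 + 2 = 4.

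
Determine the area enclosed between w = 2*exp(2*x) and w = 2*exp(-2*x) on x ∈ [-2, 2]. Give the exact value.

-4 + 2*exp(-4) + 2*exp(4)

The difference (2*exp(2*x)) - (2*exp(-2*x)) = 2*exp(2*x) - 2*exp(-2*x) changes sign at x = 0 inside [-2, 2], so split the integral there.
∫[-2,0] (2*exp(2*x) - 2*exp(-2*x)) dx = -exp(4) - exp(-4) + 2; the area of that piece is -2 + exp(-4) + exp(4).
∫[0,2] (2*exp(2*x) - 2*exp(-2*x)) dx = -2 + exp(-4) + exp(4).
Total area = (-2 + exp(-4) + exp(4)) + (-2 + exp(-4) + exp(4)) = -4 + 2*exp(-4) + 2*exp(4).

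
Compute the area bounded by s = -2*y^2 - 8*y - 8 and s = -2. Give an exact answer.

8/3

Both boundary curves give s as a function of y, so integrate with respect to y. Setting them equal: -2*y^2 - 8*y - 6 = 0, i.e. -2*(y + 1)*(y + 3) = 0, so they meet at y = -3, -1.
For y in [-3, -1], s = -2*y^2 - 8*y - 8 is on the right; area = ∫[-3,-1] (-2*y^2 - 8*y - 6) dy = 8/3.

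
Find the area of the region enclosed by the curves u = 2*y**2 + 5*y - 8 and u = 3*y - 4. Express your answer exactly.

9

Both boundary curves give u as a function of y, so integrate with respect to y. Setting them equal: 2*y**2 + 2*y - 4 = 0, i.e. 2*(y - 1)*(y + 2) = 0, so they meet at y = -2, 1.
For y in [-2, 1], u = 2*y**2 + 5*y - 8 is on the left; area = ∫[-2,1] (-(2*y**2 + 2*y - 4)) dy = 9.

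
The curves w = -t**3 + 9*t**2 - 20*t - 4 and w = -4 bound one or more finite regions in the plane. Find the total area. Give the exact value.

131/4

Set the curves equal: -t**3 + 9*t**2 - 20*t - 4 = -4, so -t**3 + 9*t**2 - 20*t = 0, which factors as -t*(t - 5)*(t - 4) = 0. The curves meet at t = 0, 4, 5.
On [0, 4], w = -4 is on top; that piece has area ∫[0,4] (-(-t**3 + 9*t**2 - 20*t)) dt = 32.
On [4, 5], w = -t**3 + 9*t**2 - 20*t - 4 is on top; that piece has area ∫[4,5] (-t**3 + 9*t**2 - 20*t) dt = 3/4.
Total enclosed area = 32 + 3/4 = 131/4.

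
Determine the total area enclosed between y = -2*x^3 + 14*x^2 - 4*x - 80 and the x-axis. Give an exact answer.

The curve meets the x-axis where -2*x^3 + 14*x^2 - 4*x - 80 = 0, i.e. -2*(x - 5)*(x - 4)*(x + 2) = 0, at x = -2, 4, 5.
On [-2, 4] the curve lies below the axis; ∫[-2,4] (-2*x^3 + 14*x^2 - 4*x - 80) dx = -288, giving area 288.
On [4, 5] the curve lies above the axis; ∫[4,5] (-2*x^3 + 14*x^2 - 4*x - 80) dx = 13/6, giving area 13/6.
Total area = 288 + 13/6 = 1741/6.

1741/6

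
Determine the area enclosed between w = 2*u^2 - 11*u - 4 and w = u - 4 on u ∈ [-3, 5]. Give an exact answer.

416/3

The difference (2*u^2 - 11*u - 4) - (u - 4) = 2*u^2 - 12*u changes sign at u = 0 inside [-3, 5], so split the integral there.
∫[-3,0] (2*u^2 - 12*u) du = 72.
∫[0,5] (2*u^2 - 12*u) du = -200/3; the area of that piece is 200/3.
Total area = 72 + 200/3 = 416/3.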